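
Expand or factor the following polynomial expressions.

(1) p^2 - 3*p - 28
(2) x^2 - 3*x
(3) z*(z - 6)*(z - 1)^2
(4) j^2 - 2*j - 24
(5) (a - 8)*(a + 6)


(1) = (p - 7)*(p + 4)
(2) = x*(x - 3)
(3) = z^4 - 8*z^3 + 13*z^2 - 6*z
(4) = (j - 6)*(j + 4)
(5) = a^2 - 2*a - 48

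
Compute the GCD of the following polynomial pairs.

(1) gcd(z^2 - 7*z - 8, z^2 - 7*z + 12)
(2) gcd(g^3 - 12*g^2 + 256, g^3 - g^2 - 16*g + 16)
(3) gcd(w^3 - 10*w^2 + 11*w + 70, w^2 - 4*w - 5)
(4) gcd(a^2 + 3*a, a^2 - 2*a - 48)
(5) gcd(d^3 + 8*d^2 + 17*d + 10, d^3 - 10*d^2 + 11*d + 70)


(1) = gcd((z - 8)*(z + 1), (z - 4)*(z - 3)) = 1
(2) = gcd((g - 8)^2*(g + 4), (g - 4)*(g - 1)*(g + 4)) = g + 4
(3) = w - 5
(4) = 1
(5) = d + 2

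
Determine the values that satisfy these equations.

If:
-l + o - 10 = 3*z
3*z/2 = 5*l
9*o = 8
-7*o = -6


Then:
No Solution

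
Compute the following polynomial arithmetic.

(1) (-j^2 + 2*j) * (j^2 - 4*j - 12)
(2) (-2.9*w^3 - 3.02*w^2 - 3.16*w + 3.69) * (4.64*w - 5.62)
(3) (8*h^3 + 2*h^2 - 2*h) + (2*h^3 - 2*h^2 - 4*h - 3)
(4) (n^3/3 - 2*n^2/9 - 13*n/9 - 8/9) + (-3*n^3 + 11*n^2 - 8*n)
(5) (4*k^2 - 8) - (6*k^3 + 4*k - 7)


(1) = -j^4 + 6*j^3 + 4*j^2 - 24*j
(2) = -13.456*w^4 + 2.2852*w^3 + 2.31*w^2 + 34.8808*w - 20.7378
(3) = 10*h^3 - 6*h - 3
(4) = -8*n^3/3 + 97*n^2/9 - 85*n/9 - 8/9
(5) = -6*k^3 + 4*k^2 - 4*k - 1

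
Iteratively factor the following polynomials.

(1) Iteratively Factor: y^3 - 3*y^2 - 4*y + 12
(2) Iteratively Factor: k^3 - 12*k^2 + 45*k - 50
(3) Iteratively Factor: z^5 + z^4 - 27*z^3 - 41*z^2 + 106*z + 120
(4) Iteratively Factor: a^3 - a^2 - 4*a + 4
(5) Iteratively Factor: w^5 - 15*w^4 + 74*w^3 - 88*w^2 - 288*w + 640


(1) = (y - 3)*(y^2 - 4) = (y - 3)*(y - 2)*(y + 2)
(2) = (k - 2)*(k^2 - 10*k + 25) = (k - 5)*(k - 2)*(k - 5)
(3) = (z + 3)*(z^4 - 2*z^3 - 21*z^2 + 22*z + 40) = (z + 1)*(z + 3)*(z^3 - 3*z^2 - 18*z + 40) = (z - 5)*(z + 1)*(z + 3)*(z^2 + 2*z - 8) = (z - 5)*(z - 2)*(z + 1)*(z + 3)*(z + 4)
(4) = (a - 1)*(a^2 - 4) = (a - 1)*(a + 2)*(a - 2)
(5) = (w - 4)*(w^4 - 11*w^3 + 30*w^2 + 32*w - 160) = (w - 5)*(w - 4)*(w^3 - 6*w^2 + 32) = (w - 5)*(w - 4)^2*(w^2 - 2*w - 8) = (w - 5)*(w - 4)^3*(w + 2)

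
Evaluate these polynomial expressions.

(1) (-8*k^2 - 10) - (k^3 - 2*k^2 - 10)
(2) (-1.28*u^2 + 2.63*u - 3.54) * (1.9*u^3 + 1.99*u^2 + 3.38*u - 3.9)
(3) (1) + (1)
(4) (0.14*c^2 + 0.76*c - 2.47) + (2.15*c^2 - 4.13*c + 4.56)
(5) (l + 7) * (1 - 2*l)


(1) = -k^3 - 6*k^2
(2) = -2.432*u^5 + 2.4498*u^4 - 5.8187*u^3 + 6.8368*u^2 - 22.2222*u + 13.806
(3) = 2
(4) = 2.29*c^2 - 3.37*c + 2.09
(5) = -2*l^2 - 13*l + 7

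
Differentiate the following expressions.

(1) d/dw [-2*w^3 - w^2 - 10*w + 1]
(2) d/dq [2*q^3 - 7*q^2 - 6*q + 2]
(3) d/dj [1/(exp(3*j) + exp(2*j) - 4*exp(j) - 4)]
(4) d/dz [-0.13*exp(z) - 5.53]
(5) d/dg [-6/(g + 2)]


(1) = -6*w^2 - 2*w - 10
(2) = 6*q^2 - 14*q - 6
(3) = (-3*exp(2*j) - 2*exp(j) + 4)*exp(j)/(exp(3*j) + exp(2*j) - 4*exp(j) - 4)^2
(4) = -0.13*exp(z)
(5) = 6/(g + 2)^2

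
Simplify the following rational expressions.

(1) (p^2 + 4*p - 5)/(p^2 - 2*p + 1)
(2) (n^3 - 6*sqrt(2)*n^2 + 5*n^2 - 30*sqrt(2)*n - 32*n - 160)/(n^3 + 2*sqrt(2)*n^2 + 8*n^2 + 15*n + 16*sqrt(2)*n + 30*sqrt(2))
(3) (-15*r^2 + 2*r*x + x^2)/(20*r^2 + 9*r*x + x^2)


(1) = (p + 5)/(p - 1)
(2) = (n - 8*sqrt(2))/(n + 3)
(3) = (-3*r + x)/(4*r + x)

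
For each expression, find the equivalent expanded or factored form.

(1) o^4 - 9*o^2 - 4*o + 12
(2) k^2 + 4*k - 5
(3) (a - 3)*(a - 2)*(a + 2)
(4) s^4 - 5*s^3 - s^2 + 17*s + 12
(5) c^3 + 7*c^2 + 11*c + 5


(1) = (o - 3)*(o - 1)*(o + 2)^2
(2) = (k - 1)*(k + 5)
(3) = a^3 - 3*a^2 - 4*a + 12
(4) = (s - 4)*(s - 3)*(s + 1)^2
(5) = (c + 1)^2*(c + 5)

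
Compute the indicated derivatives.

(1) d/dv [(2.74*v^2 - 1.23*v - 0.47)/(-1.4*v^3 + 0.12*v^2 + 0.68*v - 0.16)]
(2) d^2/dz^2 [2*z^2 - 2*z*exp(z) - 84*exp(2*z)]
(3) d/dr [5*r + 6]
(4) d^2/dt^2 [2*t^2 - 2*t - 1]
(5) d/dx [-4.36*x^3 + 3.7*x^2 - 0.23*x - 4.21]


(1) = (3.836*v^4 - 3.444*v^3 + 0.0368*v^2 - 0.764*v + 0.5164)/(1.96*v^6 - 0.336*v^5 - 1.8896*v^4 + 0.6112*v^3 + 0.424*v^2 - 0.2176*v + 0.0256)
(2) = -2*z*exp(z) - 336*exp(2*z) - 4*exp(z) + 4
(3) = 5
(4) = 4
(5) = -13.08*x^2 + 7.4*x - 0.23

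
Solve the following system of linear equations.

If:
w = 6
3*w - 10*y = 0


Then:
w = 6
y = 9/5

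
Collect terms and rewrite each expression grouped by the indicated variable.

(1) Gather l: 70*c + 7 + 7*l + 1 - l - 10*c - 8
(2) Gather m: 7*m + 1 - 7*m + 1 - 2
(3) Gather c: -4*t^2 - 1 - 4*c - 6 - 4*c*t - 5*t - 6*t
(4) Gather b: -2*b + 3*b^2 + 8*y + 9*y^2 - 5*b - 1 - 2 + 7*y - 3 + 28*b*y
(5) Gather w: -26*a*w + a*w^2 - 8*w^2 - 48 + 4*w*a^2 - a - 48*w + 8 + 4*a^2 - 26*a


(1) = 60*c + 6*l
(2) = 0
(3) = c*(-4*t - 4) - 4*t^2 - 11*t - 7
(4) = 3*b^2 + b*(28*y - 7) + 9*y^2 + 15*y - 6
(5) = 4*a^2 - 27*a + w^2*(a - 8) + w*(4*a^2 - 26*a - 48) - 40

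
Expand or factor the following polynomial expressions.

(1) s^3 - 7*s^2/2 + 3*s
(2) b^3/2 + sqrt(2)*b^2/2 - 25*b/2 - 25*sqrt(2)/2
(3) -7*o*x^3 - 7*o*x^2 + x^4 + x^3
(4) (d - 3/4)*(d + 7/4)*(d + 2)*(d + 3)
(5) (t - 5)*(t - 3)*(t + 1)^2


(1) = s*(s - 2)*(s - 3/2)
(2) = (b/2 + sqrt(2)/2)*(b - 5)*(b + 5)
(3) = x^2*(-7*o + x)*(x + 1)
(4) = d^4 + 6*d^3 + 155*d^2/16 - 9*d/16 - 63/8
(5) = t^4 - 6*t^3 + 22*t + 15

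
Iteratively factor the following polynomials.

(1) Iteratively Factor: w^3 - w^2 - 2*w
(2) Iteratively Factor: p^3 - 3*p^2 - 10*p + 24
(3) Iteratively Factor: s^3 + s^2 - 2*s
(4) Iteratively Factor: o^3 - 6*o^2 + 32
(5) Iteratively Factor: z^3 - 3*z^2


(1) = (w - 2)*(w^2 + w) = w*(w - 2)*(w + 1)
(2) = (p + 3)*(p^2 - 6*p + 8) = (p - 4)*(p + 3)*(p - 2)
(3) = (s + 2)*(s^2 - s) = (s - 1)*(s + 2)*(s)
(4) = (o - 4)*(o^2 - 2*o - 8) = (o - 4)^2*(o + 2)
(5) = (z)*(z^2 - 3*z) = z^2*(z - 3)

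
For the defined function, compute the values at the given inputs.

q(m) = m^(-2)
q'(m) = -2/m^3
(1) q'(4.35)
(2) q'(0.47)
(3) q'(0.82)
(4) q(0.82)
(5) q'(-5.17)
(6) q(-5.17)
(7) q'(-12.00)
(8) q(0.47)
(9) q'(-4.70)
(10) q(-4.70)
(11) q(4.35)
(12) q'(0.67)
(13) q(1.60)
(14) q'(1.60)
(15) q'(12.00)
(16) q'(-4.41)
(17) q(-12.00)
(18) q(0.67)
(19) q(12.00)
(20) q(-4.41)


(1) = -0.02
(2) = -19.26
(3) = -3.63
(4) = 1.49
(5) = 0.01
(6) = 0.04
(7) = 0.00
(8) = 4.53
(9) = 0.02
(10) = 0.05
(11) = 0.05
(12) = -6.65
(13) = 0.39
(14) = -0.49
(15) = -0.00
(16) = 0.02
(17) = 0.01
(18) = 2.23
(19) = 0.01
(20) = 0.05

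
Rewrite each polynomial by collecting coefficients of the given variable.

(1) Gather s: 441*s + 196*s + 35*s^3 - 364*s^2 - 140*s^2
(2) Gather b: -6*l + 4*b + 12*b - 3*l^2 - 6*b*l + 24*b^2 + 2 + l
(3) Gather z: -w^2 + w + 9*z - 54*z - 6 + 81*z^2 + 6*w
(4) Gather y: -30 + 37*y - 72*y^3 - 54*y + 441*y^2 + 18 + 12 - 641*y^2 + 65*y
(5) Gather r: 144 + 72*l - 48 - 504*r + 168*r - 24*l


(1) = 35*s^3 - 504*s^2 + 637*s
(2) = 24*b^2 + b*(16 - 6*l) - 3*l^2 - 5*l + 2
(3) = -w^2 + 7*w + 81*z^2 - 45*z - 6
(4) = -72*y^3 - 200*y^2 + 48*y
(5) = 48*l - 336*r + 96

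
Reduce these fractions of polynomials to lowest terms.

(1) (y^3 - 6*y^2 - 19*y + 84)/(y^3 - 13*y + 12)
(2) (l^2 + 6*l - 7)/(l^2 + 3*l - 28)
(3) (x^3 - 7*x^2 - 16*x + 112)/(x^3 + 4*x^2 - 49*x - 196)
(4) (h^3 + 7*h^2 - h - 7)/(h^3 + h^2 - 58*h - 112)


(1) = (y - 7)/(y - 1)
(2) = (l - 1)/(l - 4)
(3) = (x - 4)/(x + 7)
(4) = (h^2 - 1)/(h^2 - 6*h - 16)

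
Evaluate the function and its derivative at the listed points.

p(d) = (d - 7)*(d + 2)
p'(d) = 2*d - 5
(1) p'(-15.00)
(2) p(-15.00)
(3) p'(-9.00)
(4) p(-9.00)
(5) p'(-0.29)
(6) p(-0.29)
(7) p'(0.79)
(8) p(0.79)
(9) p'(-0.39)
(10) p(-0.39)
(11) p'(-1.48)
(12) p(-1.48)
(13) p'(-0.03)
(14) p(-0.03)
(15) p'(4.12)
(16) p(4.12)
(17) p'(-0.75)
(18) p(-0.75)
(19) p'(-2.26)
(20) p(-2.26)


(1) = -35.00
(2) = 286.00
(3) = -23.00
(4) = 112.00
(5) = -5.58
(6) = -12.47
(7) = -3.42
(8) = -17.33
(9) = -5.78
(10) = -11.90
(11) = -7.96
(12) = -4.41
(13) = -5.06
(14) = -13.85
(15) = 3.24
(16) = -17.63
(17) = -6.50
(18) = -9.69
(19) = -9.52
(20) = 2.41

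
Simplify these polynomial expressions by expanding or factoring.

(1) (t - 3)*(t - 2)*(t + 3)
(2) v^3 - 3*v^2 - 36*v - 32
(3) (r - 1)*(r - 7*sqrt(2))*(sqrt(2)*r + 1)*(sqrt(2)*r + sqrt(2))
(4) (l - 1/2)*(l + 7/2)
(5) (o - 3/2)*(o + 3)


(1) = t^3 - 2*t^2 - 9*t + 18
(2) = (v - 8)*(v + 1)*(v + 4)
(3) = 2*r^4 - 13*sqrt(2)*r^3 - 16*r^2 + 13*sqrt(2)*r + 14
(4) = l^2 + 3*l - 7/4
(5) = o^2 + 3*o/2 - 9/2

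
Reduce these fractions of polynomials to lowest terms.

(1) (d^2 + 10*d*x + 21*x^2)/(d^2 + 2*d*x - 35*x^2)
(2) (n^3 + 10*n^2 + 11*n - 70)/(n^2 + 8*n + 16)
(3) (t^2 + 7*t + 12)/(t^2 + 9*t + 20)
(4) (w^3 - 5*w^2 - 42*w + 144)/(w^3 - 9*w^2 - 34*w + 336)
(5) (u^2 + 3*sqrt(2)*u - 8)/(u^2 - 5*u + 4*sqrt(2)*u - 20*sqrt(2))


(1) = (-d - 3*x)/(-d + 5*x)
(2) = (n^3 + 10*n^2 + 11*n - 70)/(n^2 + 8*n + 16)
(3) = (t + 3)/(t + 5)
(4) = (w - 3)/(w - 7)
(5) = (u - sqrt(2))/(u - 5)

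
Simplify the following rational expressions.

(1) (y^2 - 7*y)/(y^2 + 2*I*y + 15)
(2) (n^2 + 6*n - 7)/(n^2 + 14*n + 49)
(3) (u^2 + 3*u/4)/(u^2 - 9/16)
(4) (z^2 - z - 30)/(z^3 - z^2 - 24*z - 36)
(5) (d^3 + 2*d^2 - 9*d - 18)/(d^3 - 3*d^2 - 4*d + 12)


(1) = (y^2 - 7*y)/(y^2 + 2*I*y + 15)
(2) = (n - 1)/(n + 7)
(3) = 4*u/(4*u - 3)
(4) = (z + 5)/(z^2 + 5*z + 6)
(5) = (d + 3)/(d - 2)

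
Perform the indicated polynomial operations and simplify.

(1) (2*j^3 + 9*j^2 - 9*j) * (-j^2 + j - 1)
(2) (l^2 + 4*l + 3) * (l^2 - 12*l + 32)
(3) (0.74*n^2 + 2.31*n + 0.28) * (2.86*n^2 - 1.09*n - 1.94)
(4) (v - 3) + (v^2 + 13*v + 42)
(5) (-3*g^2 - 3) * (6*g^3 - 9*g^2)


(1) = -2*j^5 - 7*j^4 + 16*j^3 - 18*j^2 + 9*j
(2) = l^4 - 8*l^3 - 13*l^2 + 92*l + 96
(3) = 2.1164*n^4 + 5.8*n^3 - 3.1527*n^2 - 4.7866*n - 0.5432
(4) = v^2 + 14*v + 39
(5) = -18*g^5 + 27*g^4 - 18*g^3 + 27*g^2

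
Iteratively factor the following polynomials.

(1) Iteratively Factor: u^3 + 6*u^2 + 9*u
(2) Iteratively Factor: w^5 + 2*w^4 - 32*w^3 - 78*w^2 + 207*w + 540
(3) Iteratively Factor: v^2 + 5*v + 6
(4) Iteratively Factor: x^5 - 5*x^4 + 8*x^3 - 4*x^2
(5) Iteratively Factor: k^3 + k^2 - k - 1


(1) = (u)*(u^2 + 6*u + 9) = u*(u + 3)*(u + 3)
(2) = (w + 3)*(w^4 - w^3 - 29*w^2 + 9*w + 180) = (w - 3)*(w + 3)*(w^3 + 2*w^2 - 23*w - 60) = (w - 5)*(w - 3)*(w + 3)*(w^2 + 7*w + 12) = (w - 5)*(w - 3)*(w + 3)*(w + 4)*(w + 3)
(3) = (v + 3)*(v + 2)
(4) = (x)*(x^4 - 5*x^3 + 8*x^2 - 4*x) = x*(x - 2)*(x^3 - 3*x^2 + 2*x) = x*(x - 2)^2*(x^2 - x) = x*(x - 2)^2*(x - 1)*(x)
(5) = (k + 1)*(k^2 - 1) = (k + 1)^2*(k - 1)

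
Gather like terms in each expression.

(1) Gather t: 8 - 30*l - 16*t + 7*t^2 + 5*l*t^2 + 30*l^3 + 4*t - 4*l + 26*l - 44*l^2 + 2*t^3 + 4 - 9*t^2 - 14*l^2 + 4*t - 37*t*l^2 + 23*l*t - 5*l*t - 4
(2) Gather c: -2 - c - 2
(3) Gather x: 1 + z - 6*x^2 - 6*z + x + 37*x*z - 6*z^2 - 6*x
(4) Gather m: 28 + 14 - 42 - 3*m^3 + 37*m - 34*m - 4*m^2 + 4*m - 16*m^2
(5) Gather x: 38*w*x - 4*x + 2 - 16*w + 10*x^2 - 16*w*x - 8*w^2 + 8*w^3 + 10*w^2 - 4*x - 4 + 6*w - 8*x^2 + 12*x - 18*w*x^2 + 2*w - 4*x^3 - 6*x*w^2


(1) = 30*l^3 - 58*l^2 - 8*l + 2*t^3 + t^2*(5*l - 2) + t*(-37*l^2 + 18*l - 8) + 8
(2) = -c - 4
(3) = -6*x^2 + x*(37*z - 5) - 6*z^2 - 5*z + 1
(4) = -3*m^3 - 20*m^2 + 7*m
(5) = 8*w^3 + 2*w^2 - 8*w - 4*x^3 + x^2*(2 - 18*w) + x*(-6*w^2 + 22*w + 4) - 2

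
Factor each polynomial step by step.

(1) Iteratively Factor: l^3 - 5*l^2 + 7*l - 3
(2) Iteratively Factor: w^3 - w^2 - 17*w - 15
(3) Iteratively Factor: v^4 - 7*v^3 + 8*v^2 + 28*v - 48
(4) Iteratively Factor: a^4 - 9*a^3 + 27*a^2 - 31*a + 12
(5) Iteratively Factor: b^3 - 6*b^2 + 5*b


(1) = (l - 3)*(l^2 - 2*l + 1) = (l - 3)*(l - 1)*(l - 1)
(2) = (w + 3)*(w^2 - 4*w - 5) = (w - 5)*(w + 3)*(w + 1)
(3) = (v + 2)*(v^3 - 9*v^2 + 26*v - 24) = (v - 4)*(v + 2)*(v^2 - 5*v + 6) = (v - 4)*(v - 2)*(v + 2)*(v - 3)
(4) = (a - 1)*(a^3 - 8*a^2 + 19*a - 12) = (a - 3)*(a - 1)*(a^2 - 5*a + 4) = (a - 3)*(a - 1)^2*(a - 4)
(5) = (b)*(b^2 - 6*b + 5) = b*(b - 1)*(b - 5)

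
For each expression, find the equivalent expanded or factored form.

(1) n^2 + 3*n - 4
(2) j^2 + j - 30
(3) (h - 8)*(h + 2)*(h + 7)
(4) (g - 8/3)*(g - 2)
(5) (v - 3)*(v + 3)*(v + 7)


(1) = (n - 1)*(n + 4)
(2) = (j - 5)*(j + 6)
(3) = h^3 + h^2 - 58*h - 112
(4) = g^2 - 14*g/3 + 16/3
(5) = v^3 + 7*v^2 - 9*v - 63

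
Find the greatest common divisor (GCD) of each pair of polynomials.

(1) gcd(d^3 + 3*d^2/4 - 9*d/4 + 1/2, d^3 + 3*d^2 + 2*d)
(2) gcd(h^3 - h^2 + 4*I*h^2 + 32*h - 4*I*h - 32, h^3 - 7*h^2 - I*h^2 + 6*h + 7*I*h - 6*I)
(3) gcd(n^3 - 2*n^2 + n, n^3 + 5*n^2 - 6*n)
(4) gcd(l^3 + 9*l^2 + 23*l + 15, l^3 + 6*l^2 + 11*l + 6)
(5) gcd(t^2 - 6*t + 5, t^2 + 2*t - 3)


(1) = d + 2
(2) = h - 1
(3) = gcd(n*(n - 1)^2, n*(n - 1)*(n + 6)) = n^2 - n
(4) = gcd((l + 1)*(l + 3)*(l + 5), (l + 1)*(l + 2)*(l + 3)) = l^2 + 4*l + 3
(5) = t - 1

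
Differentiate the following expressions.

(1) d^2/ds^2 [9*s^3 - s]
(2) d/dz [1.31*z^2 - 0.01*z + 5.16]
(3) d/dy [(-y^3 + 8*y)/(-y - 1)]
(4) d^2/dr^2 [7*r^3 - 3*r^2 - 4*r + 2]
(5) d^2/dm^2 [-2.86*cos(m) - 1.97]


(1) = 54*s
(2) = 2.62*z - 0.01
(3) = (2*y^3 + 3*y^2 - 8)/(y^2 + 2*y + 1)
(4) = 42*r - 6
(5) = 2.86*cos(m)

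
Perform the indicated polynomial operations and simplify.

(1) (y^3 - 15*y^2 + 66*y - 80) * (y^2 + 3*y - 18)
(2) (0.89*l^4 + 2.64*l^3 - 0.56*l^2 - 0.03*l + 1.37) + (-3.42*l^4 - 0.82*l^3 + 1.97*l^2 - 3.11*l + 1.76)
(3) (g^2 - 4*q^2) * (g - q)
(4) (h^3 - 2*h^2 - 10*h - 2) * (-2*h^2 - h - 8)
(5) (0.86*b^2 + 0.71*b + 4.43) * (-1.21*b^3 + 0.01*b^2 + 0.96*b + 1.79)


(1) = y^5 - 12*y^4 + 3*y^3 + 388*y^2 - 1428*y + 1440
(2) = -2.53*l^4 + 1.82*l^3 + 1.41*l^2 - 3.14*l + 3.13
(3) = g^3 - g^2*q - 4*g*q^2 + 4*q^3
(4) = -2*h^5 + 3*h^4 + 14*h^3 + 30*h^2 + 82*h + 16
(5) = -1.0406*b^5 - 0.8505*b^4 - 4.5276*b^3 + 2.2653*b^2 + 5.5237*b + 7.9297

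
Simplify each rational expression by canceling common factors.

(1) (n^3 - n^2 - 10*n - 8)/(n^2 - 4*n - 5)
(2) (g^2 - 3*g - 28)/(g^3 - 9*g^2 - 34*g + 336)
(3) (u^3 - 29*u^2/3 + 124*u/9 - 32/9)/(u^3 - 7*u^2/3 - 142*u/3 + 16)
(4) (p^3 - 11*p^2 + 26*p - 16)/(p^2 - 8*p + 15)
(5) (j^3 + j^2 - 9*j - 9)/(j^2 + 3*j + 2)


(1) = (n^2 - 2*n - 8)/(n - 5)
(2) = (g + 4)/(g^2 - 2*g - 48)
(3) = (3*u - 4)/(3*u + 18)
(4) = (p^3 - 11*p^2 + 26*p - 16)/(p^2 - 8*p + 15)
(5) = (j^2 - 9)/(j + 2)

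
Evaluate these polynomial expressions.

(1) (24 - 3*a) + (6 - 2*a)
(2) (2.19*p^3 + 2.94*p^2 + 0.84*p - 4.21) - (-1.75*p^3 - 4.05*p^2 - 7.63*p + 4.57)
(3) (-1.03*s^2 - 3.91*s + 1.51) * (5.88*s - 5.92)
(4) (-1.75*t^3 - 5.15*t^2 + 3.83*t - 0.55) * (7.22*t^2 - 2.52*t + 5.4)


(1) = 30 - 5*a
(2) = 3.94*p^3 + 6.99*p^2 + 8.47*p - 8.78
(3) = -6.0564*s^3 - 16.8932*s^2 + 32.026*s - 8.9392
(4) = -12.635*t^5 - 32.773*t^4 + 31.1806*t^3 - 41.4326*t^2 + 22.068*t - 2.97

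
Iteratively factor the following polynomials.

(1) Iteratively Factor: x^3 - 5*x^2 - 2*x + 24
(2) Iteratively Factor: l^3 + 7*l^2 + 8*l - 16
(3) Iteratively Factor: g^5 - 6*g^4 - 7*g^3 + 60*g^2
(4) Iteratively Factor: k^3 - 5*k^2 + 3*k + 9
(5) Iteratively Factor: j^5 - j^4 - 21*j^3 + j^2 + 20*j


(1) = (x - 4)*(x^2 - x - 6) = (x - 4)*(x + 2)*(x - 3)
(2) = (l - 1)*(l^2 + 8*l + 16) = (l - 1)*(l + 4)*(l + 4)
(3) = (g + 3)*(g^4 - 9*g^3 + 20*g^2) = (g - 5)*(g + 3)*(g^3 - 4*g^2) = g*(g - 5)*(g + 3)*(g^2 - 4*g) = g^2*(g - 5)*(g + 3)*(g - 4)
(4) = (k - 3)*(k^2 - 2*k - 3) = (k - 3)*(k + 1)*(k - 3)
(5) = (j + 1)*(j^4 - 2*j^3 - 19*j^2 + 20*j) = (j - 1)*(j + 1)*(j^3 - j^2 - 20*j) = (j - 1)*(j + 1)*(j + 4)*(j^2 - 5*j) = j*(j - 1)*(j + 1)*(j + 4)*(j - 5)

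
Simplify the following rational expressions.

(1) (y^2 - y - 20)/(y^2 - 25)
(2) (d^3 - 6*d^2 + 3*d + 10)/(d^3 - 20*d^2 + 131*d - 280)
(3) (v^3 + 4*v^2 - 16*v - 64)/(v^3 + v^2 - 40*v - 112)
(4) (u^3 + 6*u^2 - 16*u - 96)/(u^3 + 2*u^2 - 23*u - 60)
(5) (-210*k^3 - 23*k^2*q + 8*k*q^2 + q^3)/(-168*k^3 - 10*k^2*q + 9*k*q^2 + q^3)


(1) = (y + 4)/(y + 5)
(2) = (d^2 - d - 2)/(d^2 - 15*d + 56)
(3) = (v - 4)/(v - 7)
(4) = (u^2 + 2*u - 24)/(u^2 - 2*u - 15)
(5) = (-5*k + q)/(-4*k + q)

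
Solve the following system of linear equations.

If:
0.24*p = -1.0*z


Then:
p = -4.16666666666667*z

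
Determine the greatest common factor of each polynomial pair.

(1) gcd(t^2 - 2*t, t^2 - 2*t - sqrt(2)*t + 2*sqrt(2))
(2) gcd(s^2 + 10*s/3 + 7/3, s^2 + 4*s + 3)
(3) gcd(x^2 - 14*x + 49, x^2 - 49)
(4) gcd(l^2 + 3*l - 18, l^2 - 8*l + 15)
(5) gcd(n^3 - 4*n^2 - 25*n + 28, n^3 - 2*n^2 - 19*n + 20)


(1) = gcd(t*(t - 2), (t - 2)*(t - sqrt(2))) = t - 2
(2) = s + 1
(3) = gcd((x - 7)^2, (x - 7)*(x + 7)) = x - 7
(4) = l - 3
(5) = gcd((n - 7)*(n - 1)*(n + 4), (n - 5)*(n - 1)*(n + 4)) = n^2 + 3*n - 4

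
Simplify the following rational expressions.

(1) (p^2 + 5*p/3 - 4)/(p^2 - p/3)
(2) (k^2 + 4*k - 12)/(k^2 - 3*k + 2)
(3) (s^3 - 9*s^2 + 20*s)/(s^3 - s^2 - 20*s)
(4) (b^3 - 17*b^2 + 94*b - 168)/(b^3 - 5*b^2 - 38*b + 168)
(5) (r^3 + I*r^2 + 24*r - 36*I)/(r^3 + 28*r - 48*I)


(1) = (3*p^2 + 5*p - 12)/(3*p^2 - p)
(2) = (k + 6)/(k - 1)
(3) = (s - 4)/(s + 4)
(4) = (b - 6)/(b + 6)
(5) = (r - 3*I)/(r - 4*I)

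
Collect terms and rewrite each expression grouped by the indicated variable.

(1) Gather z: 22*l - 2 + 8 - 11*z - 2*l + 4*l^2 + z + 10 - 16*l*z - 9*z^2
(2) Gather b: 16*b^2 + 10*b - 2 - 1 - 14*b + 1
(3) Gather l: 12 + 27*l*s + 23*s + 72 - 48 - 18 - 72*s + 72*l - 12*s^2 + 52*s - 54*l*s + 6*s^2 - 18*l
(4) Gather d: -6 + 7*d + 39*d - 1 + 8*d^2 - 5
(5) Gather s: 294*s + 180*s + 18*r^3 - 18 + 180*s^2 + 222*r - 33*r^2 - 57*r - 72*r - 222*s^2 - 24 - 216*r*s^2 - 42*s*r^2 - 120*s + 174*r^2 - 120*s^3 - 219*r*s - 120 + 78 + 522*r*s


(1) = 4*l^2 + 20*l - 9*z^2 + z*(-16*l - 10) + 16
(2) = 16*b^2 - 4*b - 2
(3) = l*(54 - 27*s) - 6*s^2 + 3*s + 18
(4) = 8*d^2 + 46*d - 12
(5) = 18*r^3 + 141*r^2 + 93*r - 120*s^3 + s^2*(-216*r - 42) + s*(-42*r^2 + 303*r + 354) - 84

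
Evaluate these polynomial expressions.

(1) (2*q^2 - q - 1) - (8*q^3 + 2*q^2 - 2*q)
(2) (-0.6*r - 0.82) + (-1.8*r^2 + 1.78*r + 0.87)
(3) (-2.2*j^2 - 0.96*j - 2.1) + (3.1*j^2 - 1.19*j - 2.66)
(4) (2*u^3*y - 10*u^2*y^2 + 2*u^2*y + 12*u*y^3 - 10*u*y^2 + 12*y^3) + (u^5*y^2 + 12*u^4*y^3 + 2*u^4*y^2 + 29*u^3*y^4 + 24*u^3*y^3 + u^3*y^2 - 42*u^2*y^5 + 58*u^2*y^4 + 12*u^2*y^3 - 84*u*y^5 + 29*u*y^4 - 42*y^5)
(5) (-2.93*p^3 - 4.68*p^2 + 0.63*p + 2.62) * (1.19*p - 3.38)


(1) = -8*q^3 + q - 1
(2) = -1.8*r^2 + 1.18*r + 0.05
(3) = 0.9*j^2 - 2.15*j - 4.76
(4) = u^5*y^2 + 12*u^4*y^3 + 2*u^4*y^2 + 29*u^3*y^4 + 24*u^3*y^3 + u^3*y^2 + 2*u^3*y - 42*u^2*y^5 + 58*u^2*y^4 + 12*u^2*y^3 - 10*u^2*y^2 + 2*u^2*y - 84*u*y^5 + 29*u*y^4 + 12*u*y^3 - 10*u*y^2 - 42*y^5 + 12*y^3
(5) = -3.4867*p^4 + 4.3342*p^3 + 16.5681*p^2 + 0.9884*p - 8.8556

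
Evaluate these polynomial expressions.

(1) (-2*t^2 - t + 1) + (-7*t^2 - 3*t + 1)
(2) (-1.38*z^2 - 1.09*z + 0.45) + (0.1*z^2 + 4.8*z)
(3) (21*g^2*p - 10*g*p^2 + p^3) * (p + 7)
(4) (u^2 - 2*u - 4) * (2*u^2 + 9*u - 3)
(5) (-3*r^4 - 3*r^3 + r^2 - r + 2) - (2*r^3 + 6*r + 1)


(1) = -9*t^2 - 4*t + 2
(2) = -1.28*z^2 + 3.71*z + 0.45
(3) = 21*g^2*p^2 + 147*g^2*p - 10*g*p^3 - 70*g*p^2 + p^4 + 7*p^3
(4) = 2*u^4 + 5*u^3 - 29*u^2 - 30*u + 12
(5) = -3*r^4 - 5*r^3 + r^2 - 7*r + 1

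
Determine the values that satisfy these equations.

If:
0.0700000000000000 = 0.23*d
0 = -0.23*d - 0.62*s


Then:
d = 0.30
s = -0.11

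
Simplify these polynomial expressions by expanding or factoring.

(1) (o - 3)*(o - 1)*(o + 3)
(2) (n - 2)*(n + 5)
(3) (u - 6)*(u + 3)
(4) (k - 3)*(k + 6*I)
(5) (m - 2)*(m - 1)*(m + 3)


(1) = o^3 - o^2 - 9*o + 9
(2) = n^2 + 3*n - 10
(3) = u^2 - 3*u - 18
(4) = k^2 - 3*k + 6*I*k - 18*I
(5) = m^3 - 7*m + 6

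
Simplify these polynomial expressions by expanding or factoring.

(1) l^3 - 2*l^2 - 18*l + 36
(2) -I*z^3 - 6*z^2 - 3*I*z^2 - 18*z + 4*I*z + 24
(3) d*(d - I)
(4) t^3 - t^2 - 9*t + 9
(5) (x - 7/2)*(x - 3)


(1) = (l - 2)*(l - 3*sqrt(2))*(l + 3*sqrt(2))
(2) = (z + 4)*(z - 6*I)*(-I*z + I)
(3) = d^2 - I*d
(4) = (t - 3)*(t - 1)*(t + 3)
(5) = x^2 - 13*x/2 + 21/2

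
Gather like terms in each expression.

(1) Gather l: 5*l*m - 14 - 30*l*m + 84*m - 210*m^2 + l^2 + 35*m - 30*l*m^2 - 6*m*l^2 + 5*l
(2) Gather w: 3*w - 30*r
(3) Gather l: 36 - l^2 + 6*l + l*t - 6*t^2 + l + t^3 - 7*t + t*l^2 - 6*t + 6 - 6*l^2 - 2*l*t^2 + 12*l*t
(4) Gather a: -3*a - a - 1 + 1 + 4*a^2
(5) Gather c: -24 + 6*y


(1) = l^2*(1 - 6*m) + l*(-30*m^2 - 25*m + 5) - 210*m^2 + 119*m - 14
(2) = -30*r + 3*w
(3) = l^2*(t - 7) + l*(-2*t^2 + 13*t + 7) + t^3 - 6*t^2 - 13*t + 42
(4) = 4*a^2 - 4*a
(5) = 6*y - 24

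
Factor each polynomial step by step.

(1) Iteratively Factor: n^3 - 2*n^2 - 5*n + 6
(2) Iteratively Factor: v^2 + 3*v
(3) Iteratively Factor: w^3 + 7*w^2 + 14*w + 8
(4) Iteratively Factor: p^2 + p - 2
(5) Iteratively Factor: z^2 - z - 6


(1) = (n - 1)*(n^2 - n - 6) = (n - 3)*(n - 1)*(n + 2)
(2) = (v)*(v + 3)
(3) = (w + 1)*(w^2 + 6*w + 8) = (w + 1)*(w + 4)*(w + 2)
(4) = (p - 1)*(p + 2)
(5) = (z + 2)*(z - 3)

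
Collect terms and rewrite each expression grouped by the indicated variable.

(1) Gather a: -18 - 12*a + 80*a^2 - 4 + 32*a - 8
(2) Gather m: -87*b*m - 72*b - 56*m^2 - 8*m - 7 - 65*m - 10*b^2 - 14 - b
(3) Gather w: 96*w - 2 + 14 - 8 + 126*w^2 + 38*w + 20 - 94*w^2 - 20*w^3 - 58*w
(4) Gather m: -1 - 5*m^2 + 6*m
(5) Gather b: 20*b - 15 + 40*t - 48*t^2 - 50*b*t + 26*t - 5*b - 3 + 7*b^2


(1) = 80*a^2 + 20*a - 30
(2) = -10*b^2 - 73*b - 56*m^2 + m*(-87*b - 73) - 21
(3) = -20*w^3 + 32*w^2 + 76*w + 24
(4) = -5*m^2 + 6*m - 1
(5) = 7*b^2 + b*(15 - 50*t) - 48*t^2 + 66*t - 18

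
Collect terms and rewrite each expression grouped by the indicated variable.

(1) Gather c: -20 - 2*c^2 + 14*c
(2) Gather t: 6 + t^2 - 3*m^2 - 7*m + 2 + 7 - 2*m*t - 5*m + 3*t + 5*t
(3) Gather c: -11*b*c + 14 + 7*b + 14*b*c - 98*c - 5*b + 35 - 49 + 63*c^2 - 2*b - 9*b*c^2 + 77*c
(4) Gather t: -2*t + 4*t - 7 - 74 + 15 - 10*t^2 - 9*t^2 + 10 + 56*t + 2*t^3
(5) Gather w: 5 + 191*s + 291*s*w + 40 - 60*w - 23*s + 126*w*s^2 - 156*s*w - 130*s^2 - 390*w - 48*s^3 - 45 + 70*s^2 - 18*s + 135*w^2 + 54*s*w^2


(1) = -2*c^2 + 14*c - 20
(2) = -3*m^2 - 12*m + t^2 + t*(8 - 2*m) + 15
(3) = c^2*(63 - 9*b) + c*(3*b - 21)
(4) = 2*t^3 - 19*t^2 + 58*t - 56
(5) = -48*s^3 - 60*s^2 + 150*s + w^2*(54*s + 135) + w*(126*s^2 + 135*s - 450)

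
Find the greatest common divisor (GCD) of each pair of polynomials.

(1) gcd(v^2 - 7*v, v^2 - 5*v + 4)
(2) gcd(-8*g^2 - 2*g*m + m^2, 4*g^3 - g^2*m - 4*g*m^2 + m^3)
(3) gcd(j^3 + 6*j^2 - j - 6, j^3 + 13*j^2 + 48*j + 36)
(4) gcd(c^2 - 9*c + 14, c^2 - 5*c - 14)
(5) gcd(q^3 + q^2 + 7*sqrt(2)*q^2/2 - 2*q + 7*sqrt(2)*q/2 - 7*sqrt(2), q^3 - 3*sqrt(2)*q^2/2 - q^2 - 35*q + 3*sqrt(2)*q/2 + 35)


(1) = gcd(v*(v - 7), (v - 4)*(v - 1)) = 1
(2) = gcd((-4*g + m)*(2*g + m), (-4*g + m)*(-g + m)*(g + m)) = 4*g - m
(3) = j^2 + 7*j + 6
(4) = gcd((c - 7)*(c - 2), (c - 7)*(c + 2)) = c - 7
(5) = q^2 + q*(-1 + 7*sqrt(2)/2) - 7*sqrt(2)/2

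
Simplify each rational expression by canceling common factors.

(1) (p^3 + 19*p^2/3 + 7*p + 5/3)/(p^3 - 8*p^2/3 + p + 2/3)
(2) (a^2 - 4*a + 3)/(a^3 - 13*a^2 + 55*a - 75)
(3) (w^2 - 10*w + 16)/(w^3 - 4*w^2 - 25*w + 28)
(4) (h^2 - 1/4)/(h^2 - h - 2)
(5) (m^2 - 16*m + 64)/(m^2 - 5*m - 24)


(1) = (p^2 + 6*p + 5)/(p^2 - 3*p + 2)
(2) = (a - 1)/(a^2 - 10*a + 25)
(3) = (w^2 - 10*w + 16)/(w^3 - 4*w^2 - 25*w + 28)
(4) = (4*h^2 - 1)/(4*h^2 - 4*h - 8)
(5) = (m - 8)/(m + 3)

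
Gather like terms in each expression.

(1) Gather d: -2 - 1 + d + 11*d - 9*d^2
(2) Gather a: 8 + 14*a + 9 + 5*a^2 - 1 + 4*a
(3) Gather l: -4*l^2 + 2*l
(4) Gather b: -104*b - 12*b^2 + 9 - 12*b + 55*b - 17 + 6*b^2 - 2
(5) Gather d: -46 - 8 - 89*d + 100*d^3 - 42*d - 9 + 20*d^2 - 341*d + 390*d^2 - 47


(1) = -9*d^2 + 12*d - 3
(2) = 5*a^2 + 18*a + 16
(3) = -4*l^2 + 2*l
(4) = -6*b^2 - 61*b - 10
(5) = 100*d^3 + 410*d^2 - 472*d - 110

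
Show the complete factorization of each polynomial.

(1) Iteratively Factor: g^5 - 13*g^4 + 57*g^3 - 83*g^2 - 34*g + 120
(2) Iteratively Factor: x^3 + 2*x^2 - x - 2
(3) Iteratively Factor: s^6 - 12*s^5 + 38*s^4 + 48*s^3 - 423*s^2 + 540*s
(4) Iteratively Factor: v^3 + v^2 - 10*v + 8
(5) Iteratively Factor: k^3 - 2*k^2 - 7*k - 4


(1) = (g - 2)*(g^4 - 11*g^3 + 35*g^2 - 13*g - 60) = (g - 3)*(g - 2)*(g^3 - 8*g^2 + 11*g + 20) = (g - 4)*(g - 3)*(g - 2)*(g^2 - 4*g - 5) = (g - 4)*(g - 3)*(g - 2)*(g + 1)*(g - 5)
(2) = (x - 1)*(x^2 + 3*x + 2) = (x - 1)*(x + 1)*(x + 2)
(3) = (s - 5)*(s^5 - 7*s^4 + 3*s^3 + 63*s^2 - 108*s) = (s - 5)*(s - 3)*(s^4 - 4*s^3 - 9*s^2 + 36*s) = (s - 5)*(s - 4)*(s - 3)*(s^3 - 9*s) = s*(s - 5)*(s - 4)*(s - 3)*(s^2 - 9) = s*(s - 5)*(s - 4)*(s - 3)^2*(s + 3)
(4) = (v + 4)*(v^2 - 3*v + 2) = (v - 2)*(v + 4)*(v - 1)
(5) = (k + 1)*(k^2 - 3*k - 4) = (k + 1)^2*(k - 4)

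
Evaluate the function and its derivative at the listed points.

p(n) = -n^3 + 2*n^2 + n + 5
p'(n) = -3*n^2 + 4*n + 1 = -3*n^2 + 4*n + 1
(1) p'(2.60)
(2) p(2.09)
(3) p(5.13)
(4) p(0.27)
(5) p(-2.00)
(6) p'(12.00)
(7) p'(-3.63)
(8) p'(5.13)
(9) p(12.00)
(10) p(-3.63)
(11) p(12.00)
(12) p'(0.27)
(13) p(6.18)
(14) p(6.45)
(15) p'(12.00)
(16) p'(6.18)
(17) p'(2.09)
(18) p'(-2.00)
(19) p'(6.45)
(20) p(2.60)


(1) = -8.88
(2) = 6.70
(3) = -72.24
(4) = 5.40
(5) = 19.00
(6) = -383.00
(7) = -53.05
(8) = -57.43
(9) = -1423.00
(10) = 75.56
(11) = -1423.00
(12) = 1.86
(13) = -148.46
(14) = -173.68
(15) = -383.00
(16) = -88.86
(17) = -3.74
(18) = -19.00
(19) = -98.01
(20) = 3.54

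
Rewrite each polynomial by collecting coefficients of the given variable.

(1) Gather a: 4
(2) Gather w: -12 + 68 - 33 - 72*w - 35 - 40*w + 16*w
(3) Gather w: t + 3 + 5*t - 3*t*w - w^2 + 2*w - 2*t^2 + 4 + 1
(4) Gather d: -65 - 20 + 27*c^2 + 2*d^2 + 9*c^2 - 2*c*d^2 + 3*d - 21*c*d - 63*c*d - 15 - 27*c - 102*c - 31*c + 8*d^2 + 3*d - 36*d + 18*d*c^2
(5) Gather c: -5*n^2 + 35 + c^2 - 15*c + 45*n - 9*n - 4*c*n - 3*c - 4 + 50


(1) = 4
(2) = -96*w - 12
(3) = -2*t^2 + 6*t - w^2 + w*(2 - 3*t) + 8
(4) = 36*c^2 - 160*c + d^2*(10 - 2*c) + d*(18*c^2 - 84*c - 30) - 100
(5) = c^2 + c*(-4*n - 18) - 5*n^2 + 36*n + 81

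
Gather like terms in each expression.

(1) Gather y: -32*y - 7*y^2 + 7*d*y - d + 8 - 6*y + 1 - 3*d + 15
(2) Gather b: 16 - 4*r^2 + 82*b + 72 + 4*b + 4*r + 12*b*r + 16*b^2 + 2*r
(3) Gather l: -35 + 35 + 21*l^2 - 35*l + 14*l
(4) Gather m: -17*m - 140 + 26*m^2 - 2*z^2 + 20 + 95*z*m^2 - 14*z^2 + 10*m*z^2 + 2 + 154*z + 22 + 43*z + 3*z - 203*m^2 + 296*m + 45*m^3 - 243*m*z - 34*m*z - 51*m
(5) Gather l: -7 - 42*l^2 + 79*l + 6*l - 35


(1) = -4*d - 7*y^2 + y*(7*d - 38) + 24
(2) = 16*b^2 + b*(12*r + 86) - 4*r^2 + 6*r + 88
(3) = 21*l^2 - 21*l
(4) = 45*m^3 + m^2*(95*z - 177) + m*(10*z^2 - 277*z + 228) - 16*z^2 + 200*z - 96
(5) = -42*l^2 + 85*l - 42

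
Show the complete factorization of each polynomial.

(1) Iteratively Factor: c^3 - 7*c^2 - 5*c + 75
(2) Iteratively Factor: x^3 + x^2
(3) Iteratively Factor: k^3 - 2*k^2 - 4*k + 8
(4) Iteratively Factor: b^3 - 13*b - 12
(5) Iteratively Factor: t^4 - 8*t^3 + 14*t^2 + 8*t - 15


(1) = (c - 5)*(c^2 - 2*c - 15) = (c - 5)^2*(c + 3)
(2) = (x)*(x^2 + x) = x^2*(x + 1)
(3) = (k + 2)*(k^2 - 4*k + 4) = (k - 2)*(k + 2)*(k - 2)
(4) = (b - 4)*(b^2 + 4*b + 3) = (b - 4)*(b + 3)*(b + 1)
(5) = (t - 3)*(t^3 - 5*t^2 - t + 5) = (t - 5)*(t - 3)*(t^2 - 1) = (t - 5)*(t - 3)*(t - 1)*(t + 1)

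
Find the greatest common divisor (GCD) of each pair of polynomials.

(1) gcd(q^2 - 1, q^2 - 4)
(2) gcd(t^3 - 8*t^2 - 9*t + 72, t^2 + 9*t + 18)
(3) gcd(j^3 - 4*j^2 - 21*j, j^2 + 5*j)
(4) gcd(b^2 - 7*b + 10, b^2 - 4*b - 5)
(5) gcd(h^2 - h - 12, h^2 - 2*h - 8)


(1) = gcd((q - 1)*(q + 1), (q - 2)*(q + 2)) = 1
(2) = gcd((t - 8)*(t - 3)*(t + 3), (t + 3)*(t + 6)) = t + 3
(3) = j
(4) = gcd((b - 5)*(b - 2), (b - 5)*(b + 1)) = b - 5
(5) = h - 4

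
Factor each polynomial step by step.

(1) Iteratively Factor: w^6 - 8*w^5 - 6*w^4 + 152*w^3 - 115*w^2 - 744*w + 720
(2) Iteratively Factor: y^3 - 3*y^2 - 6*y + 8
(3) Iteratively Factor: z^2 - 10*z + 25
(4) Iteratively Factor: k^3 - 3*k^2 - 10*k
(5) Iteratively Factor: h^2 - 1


(1) = (w - 5)*(w^5 - 3*w^4 - 21*w^3 + 47*w^2 + 120*w - 144) = (w - 5)*(w - 1)*(w^4 - 2*w^3 - 23*w^2 + 24*w + 144) = (w - 5)*(w - 4)*(w - 1)*(w^3 + 2*w^2 - 15*w - 36) = (w - 5)*(w - 4)*(w - 1)*(w + 3)*(w^2 - w - 12) = (w - 5)*(w - 4)*(w - 1)*(w + 3)^2*(w - 4)
(2) = (y - 1)*(y^2 - 2*y - 8) = (y - 4)*(y - 1)*(y + 2)
(3) = (z - 5)*(z - 5)
(4) = (k - 5)*(k^2 + 2*k) = (k - 5)*(k + 2)*(k)
(5) = (h - 1)*(h + 1)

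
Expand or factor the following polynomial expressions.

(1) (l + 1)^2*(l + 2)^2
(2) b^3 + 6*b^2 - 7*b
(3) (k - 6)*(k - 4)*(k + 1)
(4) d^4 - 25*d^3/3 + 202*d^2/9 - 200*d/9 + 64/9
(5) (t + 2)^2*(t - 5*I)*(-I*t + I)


(1) = l^4 + 6*l^3 + 13*l^2 + 12*l + 4
(2) = b*(b - 1)*(b + 7)
(3) = k^3 - 9*k^2 + 14*k + 24
(4) = (d - 4)*(d - 8/3)*(d - 1)*(d - 2/3)
(5) = -I*t^4 - 5*t^3 - 3*I*t^3 - 15*t^2 + 4*I*t + 20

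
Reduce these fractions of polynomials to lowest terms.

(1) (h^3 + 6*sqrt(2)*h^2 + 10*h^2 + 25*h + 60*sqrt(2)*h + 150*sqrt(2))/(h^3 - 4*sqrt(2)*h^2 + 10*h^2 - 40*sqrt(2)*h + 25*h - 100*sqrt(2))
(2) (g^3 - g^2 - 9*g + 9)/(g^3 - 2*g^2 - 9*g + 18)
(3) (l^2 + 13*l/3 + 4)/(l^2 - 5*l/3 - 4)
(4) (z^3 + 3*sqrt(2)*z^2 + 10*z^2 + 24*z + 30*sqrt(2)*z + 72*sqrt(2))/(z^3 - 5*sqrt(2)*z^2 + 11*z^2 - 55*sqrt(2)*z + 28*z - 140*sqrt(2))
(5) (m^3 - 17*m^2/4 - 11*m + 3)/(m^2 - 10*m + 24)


(1) = (h + 6*sqrt(2))/(h - 4*sqrt(2))
(2) = (g - 1)/(g - 2)
(3) = (l + 3)/(l - 3)
(4) = (z^2 + z*(3*sqrt(2) + 6) + 18*sqrt(2))/(z^2 + z*(7 - 5*sqrt(2)) - 35*sqrt(2))
(5) = (4*m^2 + 7*m - 2)/(4*m - 16)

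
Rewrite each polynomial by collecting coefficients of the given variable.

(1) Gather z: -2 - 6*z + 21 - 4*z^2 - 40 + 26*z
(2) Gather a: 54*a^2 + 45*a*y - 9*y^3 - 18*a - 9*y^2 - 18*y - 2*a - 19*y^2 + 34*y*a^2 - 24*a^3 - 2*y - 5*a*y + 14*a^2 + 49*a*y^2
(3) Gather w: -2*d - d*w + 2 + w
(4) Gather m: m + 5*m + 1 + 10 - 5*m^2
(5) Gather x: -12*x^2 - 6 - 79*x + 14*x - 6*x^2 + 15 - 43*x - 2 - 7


(1) = -4*z^2 + 20*z - 21
(2) = -24*a^3 + a^2*(34*y + 68) + a*(49*y^2 + 40*y - 20) - 9*y^3 - 28*y^2 - 20*y
(3) = -2*d + w*(1 - d) + 2
(4) = -5*m^2 + 6*m + 11
(5) = -18*x^2 - 108*x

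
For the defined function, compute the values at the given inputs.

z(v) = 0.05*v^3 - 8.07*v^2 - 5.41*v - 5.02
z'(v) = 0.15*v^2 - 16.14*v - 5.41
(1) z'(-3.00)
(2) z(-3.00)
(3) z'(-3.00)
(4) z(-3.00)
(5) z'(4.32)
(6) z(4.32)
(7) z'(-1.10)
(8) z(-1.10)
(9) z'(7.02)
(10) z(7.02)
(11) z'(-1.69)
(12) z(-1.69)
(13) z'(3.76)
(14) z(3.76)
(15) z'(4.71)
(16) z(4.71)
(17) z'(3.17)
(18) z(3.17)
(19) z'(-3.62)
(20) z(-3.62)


(1) = 44.36
(2) = -62.77
(3) = 44.36
(4) = -62.77
(5) = -72.34
(6) = -174.97
(7) = 12.53
(8) = -8.90
(9) = -111.32
(10) = -423.39
(11) = 22.30
(12) = -19.17
(13) = -63.98
(14) = -136.79
(15) = -78.10
(16) = -204.30
(17) = -55.07
(18) = -101.67
(19) = 54.98
(20) = -93.56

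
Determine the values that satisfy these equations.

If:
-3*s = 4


Then:
s = -4/3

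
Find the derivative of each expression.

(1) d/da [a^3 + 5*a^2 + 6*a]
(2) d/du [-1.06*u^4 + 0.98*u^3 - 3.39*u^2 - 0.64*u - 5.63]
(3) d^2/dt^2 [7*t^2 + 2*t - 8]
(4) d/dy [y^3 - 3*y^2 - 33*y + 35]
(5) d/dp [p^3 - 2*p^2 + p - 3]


(1) = 3*a^2 + 10*a + 6
(2) = -4.24*u^3 + 2.94*u^2 - 6.78*u - 0.64
(3) = 14
(4) = 3*y^2 - 6*y - 33
(5) = 3*p^2 - 4*p + 1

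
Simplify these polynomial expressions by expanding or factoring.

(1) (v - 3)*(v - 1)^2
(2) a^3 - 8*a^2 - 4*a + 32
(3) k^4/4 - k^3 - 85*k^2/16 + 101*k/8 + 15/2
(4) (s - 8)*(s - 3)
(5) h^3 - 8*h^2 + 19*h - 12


(1) = v^3 - 5*v^2 + 7*v - 3
(2) = (a - 8)*(a - 2)*(a + 2)
(3) = (k/4 + 1)*(k - 6)*(k - 5/2)*(k + 1/2)
(4) = s^2 - 11*s + 24
(5) = (h - 4)*(h - 3)*(h - 1)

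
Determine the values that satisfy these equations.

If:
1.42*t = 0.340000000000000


Then:
t = 0.24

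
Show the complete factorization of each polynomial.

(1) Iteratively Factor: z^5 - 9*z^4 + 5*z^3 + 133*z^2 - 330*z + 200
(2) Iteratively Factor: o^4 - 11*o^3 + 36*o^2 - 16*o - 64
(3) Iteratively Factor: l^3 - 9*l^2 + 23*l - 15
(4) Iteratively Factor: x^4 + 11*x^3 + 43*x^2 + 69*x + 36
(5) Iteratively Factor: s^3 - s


(1) = (z - 5)*(z^4 - 4*z^3 - 15*z^2 + 58*z - 40) = (z - 5)^2*(z^3 + z^2 - 10*z + 8) = (z - 5)^2*(z + 4)*(z^2 - 3*z + 2) = (z - 5)^2*(z - 1)*(z + 4)*(z - 2)
(2) = (o - 4)*(o^3 - 7*o^2 + 8*o + 16) = (o - 4)^2*(o^2 - 3*o - 4) = (o - 4)^2*(o + 1)*(o - 4)
(3) = (l - 5)*(l^2 - 4*l + 3) = (l - 5)*(l - 3)*(l - 1)
(4) = (x + 3)*(x^3 + 8*x^2 + 19*x + 12) = (x + 3)*(x + 4)*(x^2 + 4*x + 3) = (x + 1)*(x + 3)*(x + 4)*(x + 3)
(5) = (s)*(s^2 - 1) = s*(s - 1)*(s + 1)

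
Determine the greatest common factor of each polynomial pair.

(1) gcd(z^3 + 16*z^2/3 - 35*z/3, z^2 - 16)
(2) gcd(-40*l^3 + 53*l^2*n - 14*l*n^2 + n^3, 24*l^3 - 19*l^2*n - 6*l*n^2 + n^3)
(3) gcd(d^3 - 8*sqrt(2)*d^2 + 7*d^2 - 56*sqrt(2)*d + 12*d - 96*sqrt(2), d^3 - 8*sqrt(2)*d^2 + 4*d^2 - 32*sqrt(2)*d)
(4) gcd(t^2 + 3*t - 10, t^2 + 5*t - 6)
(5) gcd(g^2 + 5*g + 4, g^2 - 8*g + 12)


(1) = gcd(z*(z - 5/3)*(z + 7), (z - 4)*(z + 4)) = 1
(2) = gcd((-8*l + n)*(-5*l + n)*(-l + n), (-8*l + n)*(-l + n)*(3*l + n)) = 8*l^2 - 9*l*n + n^2
(3) = d^2 + d*(4 - 8*sqrt(2)) - 32*sqrt(2)
(4) = 1
(5) = 1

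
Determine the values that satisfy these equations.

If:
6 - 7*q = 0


Then:
q = 6/7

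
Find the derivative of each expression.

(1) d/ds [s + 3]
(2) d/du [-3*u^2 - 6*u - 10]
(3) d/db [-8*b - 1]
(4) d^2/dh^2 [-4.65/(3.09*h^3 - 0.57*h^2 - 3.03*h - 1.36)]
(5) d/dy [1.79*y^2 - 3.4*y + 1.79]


(1) = 1
(2) = -6*u - 6
(3) = -8
(4) = ((86.211*h - 5.301)*(-3.09*h^3 + 0.57*h^2 + 3.03*h + 1.36) + 4.65*(-18.54*h^2 + 2.28*h + 6.06)*(-9.27*h^2 + 1.14*h + 3.03))/(-3.09*h^3 + 0.57*h^2 + 3.03*h + 1.36)^3
(5) = 3.58*y - 3.4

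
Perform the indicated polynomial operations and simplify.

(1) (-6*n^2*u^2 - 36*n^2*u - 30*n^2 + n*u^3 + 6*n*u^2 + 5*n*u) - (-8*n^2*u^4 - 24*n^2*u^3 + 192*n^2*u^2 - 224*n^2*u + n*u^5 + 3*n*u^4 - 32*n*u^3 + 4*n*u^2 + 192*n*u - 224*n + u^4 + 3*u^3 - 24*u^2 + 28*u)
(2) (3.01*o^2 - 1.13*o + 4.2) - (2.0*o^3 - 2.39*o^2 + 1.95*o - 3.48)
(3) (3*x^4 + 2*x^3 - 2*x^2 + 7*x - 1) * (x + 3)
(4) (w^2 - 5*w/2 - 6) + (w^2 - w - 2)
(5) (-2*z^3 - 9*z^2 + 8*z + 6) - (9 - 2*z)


(1) = 8*n^2*u^4 + 24*n^2*u^3 - 198*n^2*u^2 + 188*n^2*u - 30*n^2 - n*u^5 - 3*n*u^4 + 33*n*u^3 + 2*n*u^2 - 187*n*u + 224*n - u^4 - 3*u^3 + 24*u^2 - 28*u
(2) = -2.0*o^3 + 5.4*o^2 - 3.08*o + 7.68
(3) = 3*x^5 + 11*x^4 + 4*x^3 + x^2 + 20*x - 3
(4) = 2*w^2 - 7*w/2 - 8
(5) = -2*z^3 - 9*z^2 + 10*z - 3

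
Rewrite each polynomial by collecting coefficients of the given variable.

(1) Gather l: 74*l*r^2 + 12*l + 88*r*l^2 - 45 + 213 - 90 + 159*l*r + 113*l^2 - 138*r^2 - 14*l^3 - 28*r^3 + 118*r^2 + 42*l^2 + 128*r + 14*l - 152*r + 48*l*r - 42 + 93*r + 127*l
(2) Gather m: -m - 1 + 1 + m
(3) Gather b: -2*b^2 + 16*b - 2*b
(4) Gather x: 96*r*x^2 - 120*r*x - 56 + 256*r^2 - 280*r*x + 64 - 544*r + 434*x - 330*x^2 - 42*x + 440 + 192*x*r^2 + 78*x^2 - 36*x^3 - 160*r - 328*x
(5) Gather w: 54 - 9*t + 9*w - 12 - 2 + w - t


(1) = -14*l^3 + l^2*(88*r + 155) + l*(74*r^2 + 207*r + 153) - 28*r^3 - 20*r^2 + 69*r + 36
(2) = 0
(3) = -2*b^2 + 14*b
(4) = 256*r^2 - 704*r - 36*x^3 + x^2*(96*r - 252) + x*(192*r^2 - 400*r + 64) + 448
(5) = -10*t + 10*w + 40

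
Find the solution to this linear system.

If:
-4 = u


Then:
u = -4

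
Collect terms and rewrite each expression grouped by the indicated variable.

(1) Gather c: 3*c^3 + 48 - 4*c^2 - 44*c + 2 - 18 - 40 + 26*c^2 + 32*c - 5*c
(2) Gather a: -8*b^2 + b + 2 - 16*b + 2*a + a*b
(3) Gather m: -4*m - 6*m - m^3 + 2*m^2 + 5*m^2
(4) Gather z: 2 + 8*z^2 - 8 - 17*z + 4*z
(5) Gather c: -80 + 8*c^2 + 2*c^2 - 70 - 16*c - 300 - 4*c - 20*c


(1) = 3*c^3 + 22*c^2 - 17*c - 8
(2) = a*(b + 2) - 8*b^2 - 15*b + 2
(3) = -m^3 + 7*m^2 - 10*m
(4) = 8*z^2 - 13*z - 6
(5) = 10*c^2 - 40*c - 450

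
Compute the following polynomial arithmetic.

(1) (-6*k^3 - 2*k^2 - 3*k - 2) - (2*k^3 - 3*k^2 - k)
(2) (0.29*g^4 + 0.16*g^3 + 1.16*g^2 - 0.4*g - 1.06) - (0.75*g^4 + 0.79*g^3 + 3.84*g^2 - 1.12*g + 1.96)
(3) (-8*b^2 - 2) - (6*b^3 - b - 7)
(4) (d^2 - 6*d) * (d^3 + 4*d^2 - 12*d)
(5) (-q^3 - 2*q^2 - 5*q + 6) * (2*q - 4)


(1) = -8*k^3 + k^2 - 2*k - 2
(2) = -0.46*g^4 - 0.63*g^3 - 2.68*g^2 + 0.72*g - 3.02
(3) = -6*b^3 - 8*b^2 + b + 5
(4) = d^5 - 2*d^4 - 36*d^3 + 72*d^2
(5) = -2*q^4 - 2*q^2 + 32*q - 24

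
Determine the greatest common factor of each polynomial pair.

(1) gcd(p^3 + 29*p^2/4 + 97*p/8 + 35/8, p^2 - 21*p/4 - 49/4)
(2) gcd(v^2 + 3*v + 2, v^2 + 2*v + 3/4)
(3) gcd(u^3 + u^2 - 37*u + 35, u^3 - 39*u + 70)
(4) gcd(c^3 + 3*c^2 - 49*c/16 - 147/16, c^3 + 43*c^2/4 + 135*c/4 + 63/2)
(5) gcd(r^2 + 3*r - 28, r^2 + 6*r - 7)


(1) = gcd((p + 1/2)*(p + 7/4)*(p + 5), (p - 7)*(p + 7/4)) = p + 7/4
(2) = gcd((v + 1)*(v + 2), (v + 1/2)*(v + 3/2)) = 1
(3) = gcd((u - 5)*(u - 1)*(u + 7), (u - 5)*(u - 2)*(u + 7)) = u^2 + 2*u - 35
(4) = gcd((c - 7/4)*(c + 7/4)*(c + 3), (c + 7/4)*(c + 3)*(c + 6)) = c^2 + 19*c/4 + 21/4
(5) = r + 7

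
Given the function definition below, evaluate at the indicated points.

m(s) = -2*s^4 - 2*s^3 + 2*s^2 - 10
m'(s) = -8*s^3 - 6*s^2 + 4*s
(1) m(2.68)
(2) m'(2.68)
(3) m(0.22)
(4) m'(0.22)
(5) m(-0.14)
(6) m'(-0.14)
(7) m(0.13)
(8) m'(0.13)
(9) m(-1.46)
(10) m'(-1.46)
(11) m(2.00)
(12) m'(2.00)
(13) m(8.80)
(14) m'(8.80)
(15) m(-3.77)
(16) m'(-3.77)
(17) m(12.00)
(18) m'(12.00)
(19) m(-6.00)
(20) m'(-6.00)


(1) = -137.31
(2) = -186.37
(3) = -9.93
(4) = 0.50
(5) = -9.96
(6) = -0.66
(7) = -9.97
(8) = 0.40
(9) = -8.60
(10) = 6.27
(11) = -50.00
(12) = -80.00
(13) = -13211.97
(14) = -5881.22
(15) = -278.42
(16) = 328.30
(17) = -44650.00
(18) = -14640.00
(19) = -2098.00
(20) = 1488.00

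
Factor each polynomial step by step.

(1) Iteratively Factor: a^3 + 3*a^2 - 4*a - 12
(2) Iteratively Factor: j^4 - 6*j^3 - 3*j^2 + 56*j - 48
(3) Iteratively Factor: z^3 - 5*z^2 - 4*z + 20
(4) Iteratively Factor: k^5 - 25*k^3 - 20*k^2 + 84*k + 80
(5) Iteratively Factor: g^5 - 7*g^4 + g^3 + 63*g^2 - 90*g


(1) = (a - 2)*(a^2 + 5*a + 6) = (a - 2)*(a + 2)*(a + 3)
(2) = (j - 4)*(j^3 - 2*j^2 - 11*j + 12) = (j - 4)*(j - 1)*(j^2 - j - 12) = (j - 4)*(j - 1)*(j + 3)*(j - 4)
(3) = (z - 5)*(z^2 - 4) = (z - 5)*(z + 2)*(z - 2)
(4) = (k - 2)*(k^4 + 2*k^3 - 21*k^2 - 62*k - 40) = (k - 2)*(k + 4)*(k^3 - 2*k^2 - 13*k - 10) = (k - 2)*(k + 1)*(k + 4)*(k^2 - 3*k - 10) = (k - 5)*(k - 2)*(k + 1)*(k + 4)*(k + 2)
(5) = (g - 5)*(g^4 - 2*g^3 - 9*g^2 + 18*g) = g*(g - 5)*(g^3 - 2*g^2 - 9*g + 18) = g*(g - 5)*(g - 3)*(g^2 + g - 6) = g*(g - 5)*(g - 3)*(g - 2)*(g + 3)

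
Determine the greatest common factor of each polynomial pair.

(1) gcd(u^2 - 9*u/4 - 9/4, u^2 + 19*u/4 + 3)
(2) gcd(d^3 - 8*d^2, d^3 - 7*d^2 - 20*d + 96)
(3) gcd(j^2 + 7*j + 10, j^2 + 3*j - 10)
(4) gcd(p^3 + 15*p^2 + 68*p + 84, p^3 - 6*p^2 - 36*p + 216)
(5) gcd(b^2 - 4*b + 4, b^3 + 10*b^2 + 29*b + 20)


(1) = gcd((u - 3)*(u + 3/4), (u + 3/4)*(u + 4)) = u + 3/4
(2) = d - 8
(3) = gcd((j + 2)*(j + 5), (j - 2)*(j + 5)) = j + 5
(4) = p + 6
(5) = 1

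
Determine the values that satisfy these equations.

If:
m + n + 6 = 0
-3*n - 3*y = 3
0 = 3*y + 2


Then:
m = -17/3
n = -1/3
y = -2/3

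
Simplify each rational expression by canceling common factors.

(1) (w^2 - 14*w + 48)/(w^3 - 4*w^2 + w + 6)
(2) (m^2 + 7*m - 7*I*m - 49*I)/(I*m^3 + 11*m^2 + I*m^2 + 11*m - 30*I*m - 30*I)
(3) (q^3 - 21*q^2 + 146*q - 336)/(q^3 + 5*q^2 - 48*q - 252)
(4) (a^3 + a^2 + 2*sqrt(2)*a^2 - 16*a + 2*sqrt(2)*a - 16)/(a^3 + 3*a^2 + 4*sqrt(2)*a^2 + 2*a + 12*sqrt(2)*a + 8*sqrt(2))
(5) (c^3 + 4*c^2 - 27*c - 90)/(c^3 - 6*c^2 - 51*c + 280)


(1) = (w^2 - 14*w + 48)/(w^3 - 4*w^2 + w + 6)
(2) = (-I*m^2 + m*(-7 - 7*I) - 49)/(m^3 + m^2*(1 - 11*I) + m*(-30 - 11*I) - 30)
(3) = (q^2 - 14*q + 48)/(q^2 + 12*q + 36)
(4) = (a - 2*sqrt(2))/(a + 2)
(5) = (c^2 + 9*c + 18)/(c^2 - c - 56)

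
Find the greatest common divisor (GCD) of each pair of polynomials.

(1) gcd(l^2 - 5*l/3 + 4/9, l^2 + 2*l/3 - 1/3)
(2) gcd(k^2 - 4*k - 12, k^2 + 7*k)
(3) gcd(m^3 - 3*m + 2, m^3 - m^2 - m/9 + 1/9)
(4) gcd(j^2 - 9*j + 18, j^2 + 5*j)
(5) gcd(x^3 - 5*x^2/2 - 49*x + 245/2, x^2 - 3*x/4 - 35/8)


(1) = l - 1/3
(2) = gcd((k - 6)*(k + 2), k*(k + 7)) = 1
(3) = m - 1
(4) = gcd((j - 6)*(j - 3), j*(j + 5)) = 1
(5) = x - 5/2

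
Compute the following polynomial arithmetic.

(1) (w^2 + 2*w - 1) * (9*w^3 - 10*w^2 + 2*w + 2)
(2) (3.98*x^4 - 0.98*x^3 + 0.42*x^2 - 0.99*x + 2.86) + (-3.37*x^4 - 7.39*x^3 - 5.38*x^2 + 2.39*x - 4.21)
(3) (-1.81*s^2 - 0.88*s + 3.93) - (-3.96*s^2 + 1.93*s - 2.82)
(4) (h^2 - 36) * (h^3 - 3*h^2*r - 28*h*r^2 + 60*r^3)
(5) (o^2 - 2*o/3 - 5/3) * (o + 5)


(1) = 9*w^5 + 8*w^4 - 27*w^3 + 16*w^2 + 2*w - 2
(2) = 0.61*x^4 - 8.37*x^3 - 4.96*x^2 + 1.4*x - 1.35
(3) = 2.15*s^2 - 2.81*s + 6.75
(4) = h^5 - 3*h^4*r - 28*h^3*r^2 - 36*h^3 + 60*h^2*r^3 + 108*h^2*r + 1008*h*r^2 - 2160*r^3
(5) = o^3 + 13*o^2/3 - 5*o - 25/3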